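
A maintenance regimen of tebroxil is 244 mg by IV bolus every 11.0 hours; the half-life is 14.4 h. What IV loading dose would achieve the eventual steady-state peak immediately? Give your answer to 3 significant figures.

594 mg

k = ln 2 / 14.4 = 0.04814 h⁻¹
Accumulation ratio R = 1 / (1 − e^(−kτ)) = 1 / (1 − e^(−0.04814×11.0)) = 1 / (1 − 0.5889) = 2.433
Loading dose = maintenance dose × R = 244 × 2.433 ≈ 594 mg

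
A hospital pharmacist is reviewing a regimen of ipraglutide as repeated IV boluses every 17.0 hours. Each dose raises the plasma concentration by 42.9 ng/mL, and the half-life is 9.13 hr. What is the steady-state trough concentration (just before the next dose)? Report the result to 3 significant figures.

16.3 ng/mL

k = ln 2 / 9.13 = 0.07592 hr⁻¹
Fraction remaining after one interval: e^(−kτ) = e^(−0.07592 × 17.0) = 0.2751
R = 1 / (1 − 0.2751) = 1.379
Css,max = 42.9 × 1.379 = 59.18 ng/mL
Css,min = Css,max × e^(−kτ) = 59.18 × 0.2751 ≈ 16.3 ng/mL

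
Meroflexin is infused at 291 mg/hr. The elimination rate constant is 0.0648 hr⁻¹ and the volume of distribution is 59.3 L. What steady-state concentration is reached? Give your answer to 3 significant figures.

CL = k · V = 0.0648 × 59.3 = 3.843 L/hr
Css = rate / CL = 291 / 3.843 ≈ 75.7 mg/L

75.7 mg/L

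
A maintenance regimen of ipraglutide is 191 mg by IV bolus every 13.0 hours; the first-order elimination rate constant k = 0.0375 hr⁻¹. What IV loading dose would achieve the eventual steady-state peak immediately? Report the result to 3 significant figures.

495 mg

Accumulation ratio R = 1 / (1 − e^(−kτ)) = 1 / (1 − e^(−0.03750×13.0)) = 1 / (1 − 0.6142) = 2.592
Loading dose = maintenance dose × R = 191 × 2.592 ≈ 495 mg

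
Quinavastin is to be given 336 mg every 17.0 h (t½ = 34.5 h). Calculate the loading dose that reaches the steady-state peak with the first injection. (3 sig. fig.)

k = ln 2 / 34.5 = 0.02009 h⁻¹
Accumulation ratio R = 1 / (1 − e^(−kτ)) = 1 / (1 − e^(−0.02009×17.0)) = 1 / (1 − 0.7107) = 3.456
Loading dose = maintenance dose × R = 336 × 3.456 ≈ 1160 mg

1160 mg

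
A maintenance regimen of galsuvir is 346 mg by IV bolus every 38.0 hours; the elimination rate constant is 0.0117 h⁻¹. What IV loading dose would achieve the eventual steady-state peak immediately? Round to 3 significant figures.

Accumulation ratio R = 1 / (1 − e^(−kτ)) = 1 / (1 − e^(−0.01170×38.0)) = 1 / (1 − 0.6411) = 2.786
Loading dose = maintenance dose × R = 346 × 2.786 ≈ 964 mg

964 mg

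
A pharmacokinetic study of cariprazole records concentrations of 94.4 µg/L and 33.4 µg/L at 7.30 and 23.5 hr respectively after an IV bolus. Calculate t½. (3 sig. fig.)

k = ln(C₁/C₂) / (t₂ − t₁) = ln(94.4/33.4) / (23.5 − 7.30)
  = 1.039 / 16.20 = 0.06413 hr⁻¹
t½ = ln 2 / k = ln 2 / 0.06413 ≈ 10.8 hours

10.8 hours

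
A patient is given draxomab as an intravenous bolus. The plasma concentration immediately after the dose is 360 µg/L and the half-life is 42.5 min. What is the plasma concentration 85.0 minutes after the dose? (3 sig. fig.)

k = ln 2 / 42.5 = 0.01631 min⁻¹
C(t) = C₀ e^(−kt) = 360 × e^(−0.01631 × 85.0) = 360 × e^(−1.386) = 360 × 0.2500 ≈ 90.0 µg/L

90.0 µg/L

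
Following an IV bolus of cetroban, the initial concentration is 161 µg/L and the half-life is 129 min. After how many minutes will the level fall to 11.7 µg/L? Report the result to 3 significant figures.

k = ln 2 / 129 = 0.005373 min⁻¹
C(t) = C₀ e^(−kt)  ⇒  t = ln(C₀/C) / k
t = ln(161/11.7) / 0.005373 = 2.622 / 0.005373 ≈ 488 minutes

488 minutes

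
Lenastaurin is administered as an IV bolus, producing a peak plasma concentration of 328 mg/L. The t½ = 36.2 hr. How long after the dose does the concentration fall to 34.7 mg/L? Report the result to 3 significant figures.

117 hours

k = ln 2 / 36.2 = 0.01915 hr⁻¹
C(t) = C₀ e^(−kt)  ⇒  t = ln(C₀/C) / k
t = ln(328/34.7) / 0.01915 = 2.246 / 0.01915 ≈ 117 hours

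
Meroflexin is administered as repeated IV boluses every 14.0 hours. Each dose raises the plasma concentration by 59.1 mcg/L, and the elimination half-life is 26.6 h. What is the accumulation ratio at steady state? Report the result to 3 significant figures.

3.27

k = ln 2 / 26.6 = 0.02606 h⁻¹
Fraction remaining after one interval: e^(−kτ) = e^(−0.02606 × 14.0) = 0.6943
R = 1 / (1 − 0.6943) = 1 / 0.3057 ≈ 3.27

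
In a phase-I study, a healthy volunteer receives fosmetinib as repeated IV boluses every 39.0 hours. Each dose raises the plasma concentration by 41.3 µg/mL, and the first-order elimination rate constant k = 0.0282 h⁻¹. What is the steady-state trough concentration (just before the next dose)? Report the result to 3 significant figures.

20.6 µg/mL

Fraction remaining after one interval: e^(−kτ) = e^(−0.02820 × 39.0) = 0.3329
R = 1 / (1 − 0.3329) = 1.499
Css,max = 41.3 × 1.499 = 61.91 µg/mL
Css,min = Css,max × e^(−kτ) = 61.91 × 0.3329 ≈ 20.6 µg/mL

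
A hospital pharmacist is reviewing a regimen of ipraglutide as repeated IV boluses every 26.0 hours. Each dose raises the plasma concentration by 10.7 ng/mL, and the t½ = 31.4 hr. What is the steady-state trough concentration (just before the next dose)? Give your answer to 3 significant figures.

k = ln 2 / 31.4 = 0.02207 hr⁻¹
Fraction remaining after one interval: e^(−kτ) = e^(−0.02207 × 26.0) = 0.5633
R = 1 / (1 − 0.5633) = 2.290
Css,max = 10.7 × 2.290 = 24.50 ng/mL
Css,min = Css,max × e^(−kτ) = 24.50 × 0.5633 ≈ 13.8 ng/mL

13.8 ng/mL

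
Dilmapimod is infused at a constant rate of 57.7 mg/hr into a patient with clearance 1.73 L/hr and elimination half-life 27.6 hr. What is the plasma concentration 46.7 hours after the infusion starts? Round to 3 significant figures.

Css = rate / CL = 57.7 / 1.73 = 33.35 µg/mL
k = ln 2 / 27.6 = 0.02511 hr⁻¹
C(t) = Css (1 − e^(−kt)) = 33.35 × (1 − e^(−1.173)) = 33.35 × 0.6905 ≈ 23.0 µg/mL

23.0 µg/mL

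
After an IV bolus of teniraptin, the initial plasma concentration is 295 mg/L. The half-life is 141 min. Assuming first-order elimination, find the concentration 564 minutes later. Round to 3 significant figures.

k = ln 2 / 141 = 0.004916 min⁻¹
564 min is 4.000 half-lives, so C = 295 × (1/2)^4.000 = 295 × 0.06250 ≈ 18.4 mg/L

18.4 mg/L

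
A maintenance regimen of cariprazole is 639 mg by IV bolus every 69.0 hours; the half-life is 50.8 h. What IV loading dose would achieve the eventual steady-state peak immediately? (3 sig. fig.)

k = ln 2 / 50.8 = 0.01364 h⁻¹
Accumulation ratio R = 1 / (1 − e^(−kτ)) = 1 / (1 − e^(−0.01364×69.0)) = 1 / (1 − 0.3901) = 1.639
Loading dose = maintenance dose × R = 639 × 1.639 ≈ 1050 mg

1050 mg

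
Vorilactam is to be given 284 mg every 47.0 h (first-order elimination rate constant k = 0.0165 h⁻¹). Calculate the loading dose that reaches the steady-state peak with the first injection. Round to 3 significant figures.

526 mg

Accumulation ratio R = 1 / (1 − e^(−kτ)) = 1 / (1 − e^(−0.01650×47.0)) = 1 / (1 − 0.4605) = 1.853
Loading dose = maintenance dose × R = 284 × 1.853 ≈ 526 mg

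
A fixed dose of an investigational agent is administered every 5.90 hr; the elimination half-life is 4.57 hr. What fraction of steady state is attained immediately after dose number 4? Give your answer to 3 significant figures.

k = ln 2 / 4.57 = 0.1517 hr⁻¹
f_n = 1 − e^(−nkτ) = 1 − e^(−4 × 0.1517 × 5.90) = 1 − e^(−3.579) = 1 − 0.02789 ≈ 0.972

0.972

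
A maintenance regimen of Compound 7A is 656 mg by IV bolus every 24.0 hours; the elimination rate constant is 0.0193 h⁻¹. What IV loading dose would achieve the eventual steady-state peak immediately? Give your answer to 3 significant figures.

Accumulation ratio R = 1 / (1 − e^(−kτ)) = 1 / (1 − e^(−0.01930×24.0)) = 1 / (1 − 0.6293) = 2.697
Loading dose = maintenance dose × R = 656 × 2.697 ≈ 1770 mg

1770 mg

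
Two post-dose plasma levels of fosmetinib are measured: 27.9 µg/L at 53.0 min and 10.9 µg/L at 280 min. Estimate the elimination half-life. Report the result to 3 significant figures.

k = ln(C₁/C₂) / (t₂ − t₁) = ln(27.9/10.9) / (280 − 53.0)
  = 0.9399 / 227.0 = 0.004140 min⁻¹
t½ = ln 2 / k = ln 2 / 0.004140 ≈ 167 minutes

167 minutes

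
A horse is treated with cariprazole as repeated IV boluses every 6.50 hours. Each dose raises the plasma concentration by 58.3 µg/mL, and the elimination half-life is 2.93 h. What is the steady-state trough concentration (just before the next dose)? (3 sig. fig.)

k = ln 2 / 2.93 = 0.2366 h⁻¹
Fraction remaining after one interval: e^(−kτ) = e^(−0.2366 × 6.50) = 0.2149
R = 1 / (1 − 0.2149) = 1.274
Css,max = 58.3 × 1.274 = 74.26 µg/mL
Css,min = Css,max × e^(−kτ) = 74.26 × 0.2149 ≈ 16.0 µg/mL

16.0 µg/mL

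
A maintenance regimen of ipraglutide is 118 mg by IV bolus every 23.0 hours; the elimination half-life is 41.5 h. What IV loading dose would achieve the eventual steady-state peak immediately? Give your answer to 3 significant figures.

k = ln 2 / 41.5 = 0.01670 h⁻¹
Accumulation ratio R = 1 / (1 − e^(−kτ)) = 1 / (1 − e^(−0.01670×23.0)) = 1 / (1 − 0.6810) = 3.135
Loading dose = maintenance dose × R = 118 × 3.135 ≈ 370 mg

370 mg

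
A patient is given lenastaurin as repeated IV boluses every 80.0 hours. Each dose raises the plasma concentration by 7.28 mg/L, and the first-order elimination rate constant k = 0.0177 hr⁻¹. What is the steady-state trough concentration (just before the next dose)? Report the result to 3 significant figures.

Fraction remaining after one interval: e^(−kτ) = e^(−0.01770 × 80.0) = 0.2427
R = 1 / (1 − 0.2427) = 1.320
Css,max = 7.28 × 1.320 = 9.613 mg/L
Css,min = Css,max × e^(−kτ) = 9.613 × 0.2427 ≈ 2.33 mg/L

2.33 mg/L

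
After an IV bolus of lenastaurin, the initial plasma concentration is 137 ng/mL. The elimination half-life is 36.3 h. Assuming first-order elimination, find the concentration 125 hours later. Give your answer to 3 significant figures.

k = ln 2 / 36.3 = 0.01909 h⁻¹
125 h is 3.444 half-lives, so C = 137 × (1/2)^3.444 = 137 × 0.09192 ≈ 12.6 ng/mL

12.6 ng/mL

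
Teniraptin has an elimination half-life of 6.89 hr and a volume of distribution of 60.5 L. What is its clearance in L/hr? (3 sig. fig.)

6.09 L/hr

k = ln 2 / t½ = ln 2 / 6.89 = 0.1006 hr⁻¹
CL = k · V = 0.1006 × 60.5 ≈ 6.09 L/hr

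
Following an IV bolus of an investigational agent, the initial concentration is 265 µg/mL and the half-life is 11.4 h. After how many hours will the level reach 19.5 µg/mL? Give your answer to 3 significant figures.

42.9 hours

k = ln 2 / 11.4 = 0.06080 h⁻¹
C(t) = C₀ e^(−kt)  ⇒  t = ln(C₀/C) / k
t = ln(265/19.5) / 0.06080 = 2.609 / 0.06080 ≈ 42.9 hours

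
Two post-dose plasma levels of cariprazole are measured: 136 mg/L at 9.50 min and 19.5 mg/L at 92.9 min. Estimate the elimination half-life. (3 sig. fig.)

29.8 minutes

k = ln(C₁/C₂) / (t₂ − t₁) = ln(136/19.5) / (92.9 − 9.50)
  = 1.942 / 83.40 = 0.02329 min⁻¹
t½ = ln 2 / k = ln 2 / 0.02329 ≈ 29.8 minutes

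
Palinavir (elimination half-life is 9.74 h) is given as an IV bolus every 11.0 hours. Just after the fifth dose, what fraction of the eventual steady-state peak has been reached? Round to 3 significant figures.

k = ln 2 / 9.74 = 0.07117 h⁻¹
f_n = 1 − e^(−nkτ) = 1 − e^(−5 × 0.07117 × 11.0) = 1 − e^(−3.914) = 1 − 0.01996 ≈ 0.980

0.980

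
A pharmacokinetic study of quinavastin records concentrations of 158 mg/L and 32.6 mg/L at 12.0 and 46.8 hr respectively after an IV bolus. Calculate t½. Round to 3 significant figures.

15.3 hours

k = ln(C₁/C₂) / (t₂ − t₁) = ln(158/32.6) / (46.8 − 12.0)
  = 1.578 / 34.80 = 0.04535 hr⁻¹
t½ = ln 2 / k = ln 2 / 0.04535 ≈ 15.3 hours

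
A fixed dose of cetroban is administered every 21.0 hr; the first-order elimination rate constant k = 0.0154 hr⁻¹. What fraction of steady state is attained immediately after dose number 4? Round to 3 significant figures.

0.726

f_n = 1 − e^(−nkτ) = 1 − e^(−4 × 0.01540 × 21.0) = 1 − e^(−1.294) = 1 − 0.2743 ≈ 0.726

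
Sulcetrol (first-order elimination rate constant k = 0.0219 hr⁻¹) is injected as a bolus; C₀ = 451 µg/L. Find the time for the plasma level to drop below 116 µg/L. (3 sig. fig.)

C(t) = C₀ e^(−kt)  ⇒  t = ln(C₀/C) / k
t = ln(451/116) / 0.02190 = 1.358 / 0.02190 ≈ 62.0 hours

62.0 hours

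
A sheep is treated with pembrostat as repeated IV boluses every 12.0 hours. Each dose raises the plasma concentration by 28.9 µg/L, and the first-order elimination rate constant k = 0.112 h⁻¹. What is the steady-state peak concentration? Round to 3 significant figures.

Fraction remaining after one interval: e^(−kτ) = e^(−0.1120 × 12.0) = 0.2608
R = 1 / (1 − 0.2608) = 1.353
Css,max = 28.9 × 1.353 ≈ 39.1 µg/L

39.1 µg/L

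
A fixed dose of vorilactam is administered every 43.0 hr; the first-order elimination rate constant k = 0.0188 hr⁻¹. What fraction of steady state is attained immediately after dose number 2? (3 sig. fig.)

f_n = 1 − e^(−nkτ) = 1 − e^(−2 × 0.01880 × 43.0) = 1 − e^(−1.617) = 1 − 0.1985 ≈ 0.801

0.801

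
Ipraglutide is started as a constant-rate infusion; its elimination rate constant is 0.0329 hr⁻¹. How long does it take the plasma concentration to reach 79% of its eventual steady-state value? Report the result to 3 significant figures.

47.4 hours

f = 1 − e^(−kt)  ⇒  t = −ln(1 − f) / k
t = −ln(1 − 0.79) / 0.03290 = 1.561 / 0.03290 ≈ 47.4 hours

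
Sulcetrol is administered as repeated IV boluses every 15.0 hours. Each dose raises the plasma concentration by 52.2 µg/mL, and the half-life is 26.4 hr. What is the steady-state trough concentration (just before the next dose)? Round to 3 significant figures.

k = ln 2 / 26.4 = 0.02626 hr⁻¹
Fraction remaining after one interval: e^(−kτ) = e^(−0.02626 × 15.0) = 0.6745
R = 1 / (1 − 0.6745) = 3.072
Css,max = 52.2 × 3.072 = 160.4 µg/mL
Css,min = Css,max × e^(−kτ) = 160.4 × 0.6745 ≈ 108 µg/mL

108 µg/mL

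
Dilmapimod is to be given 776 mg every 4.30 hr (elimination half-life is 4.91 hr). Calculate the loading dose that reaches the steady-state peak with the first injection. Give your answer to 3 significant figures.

k = ln 2 / 4.91 = 0.1412 hr⁻¹
Accumulation ratio R = 1 / (1 − e^(−kτ)) = 1 / (1 − e^(−0.1412×4.30)) = 1 / (1 − 0.5450) = 2.198
Loading dose = maintenance dose × R = 776 × 2.198 ≈ 1710 mg

1710 mg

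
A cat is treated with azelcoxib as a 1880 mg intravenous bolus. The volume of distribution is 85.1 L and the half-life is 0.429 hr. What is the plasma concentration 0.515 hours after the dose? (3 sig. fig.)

C₀ = dose / V = 1880 / 85.1 = 22.09 mg/L
k = ln 2 / 0.429 = 1.616 hr⁻¹
C(t) = C₀ e^(−kt) = 22.09 × e^(−1.616 × 0.515) = 22.09 × e^(−0.8321) = 22.09 × 0.4351 ≈ 9.61 mg/L

9.61 mg/L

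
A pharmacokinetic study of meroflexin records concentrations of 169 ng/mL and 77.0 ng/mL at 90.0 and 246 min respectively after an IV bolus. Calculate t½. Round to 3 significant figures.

k = ln(C₁/C₂) / (t₂ − t₁) = ln(169/77.0) / (246 − 90.0)
  = 0.7861 / 156.0 = 0.005039 min⁻¹
t½ = ln 2 / k = ln 2 / 0.005039 ≈ 138 minutes

138 minutes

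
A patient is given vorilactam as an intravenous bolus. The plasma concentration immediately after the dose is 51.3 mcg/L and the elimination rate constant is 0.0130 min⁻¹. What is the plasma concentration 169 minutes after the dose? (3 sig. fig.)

C(t) = C₀ e^(−kt) = 51.3 × e^(−0.01300 × 169) = 51.3 × e^(−2.197) = 51.3 × 0.1111 ≈ 5.70 mcg/L

5.70 mcg/L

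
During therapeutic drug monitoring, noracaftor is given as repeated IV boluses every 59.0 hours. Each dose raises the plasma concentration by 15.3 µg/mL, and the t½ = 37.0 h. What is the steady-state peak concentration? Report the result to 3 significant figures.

k = ln 2 / 37.0 = 0.01873 h⁻¹
Fraction remaining after one interval: e^(−kτ) = e^(−0.01873 × 59.0) = 0.3311
R = 1 / (1 − 0.3311) = 1.495
Css,max = 15.3 × 1.495 ≈ 22.9 µg/mL

22.9 µg/mL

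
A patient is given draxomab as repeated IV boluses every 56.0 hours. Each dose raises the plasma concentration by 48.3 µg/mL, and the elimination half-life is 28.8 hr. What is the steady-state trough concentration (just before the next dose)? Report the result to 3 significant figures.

k = ln 2 / 28.8 = 0.02407 hr⁻¹
Fraction remaining after one interval: e^(−kτ) = e^(−0.02407 × 56.0) = 0.2598
R = 1 / (1 − 0.2598) = 1.351
Css,max = 48.3 × 1.351 = 65.25 µg/mL
Css,min = Css,max × e^(−kτ) = 65.25 × 0.2598 ≈ 17.0 µg/mL

17.0 µg/mL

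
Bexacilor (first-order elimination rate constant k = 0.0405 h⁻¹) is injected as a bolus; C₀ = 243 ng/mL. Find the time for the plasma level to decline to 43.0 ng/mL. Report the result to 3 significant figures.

C(t) = C₀ e^(−kt)  ⇒  t = ln(C₀/C) / k
t = ln(243/43.0) / 0.04050 = 1.732 / 0.04050 ≈ 42.8 hours

42.8 hours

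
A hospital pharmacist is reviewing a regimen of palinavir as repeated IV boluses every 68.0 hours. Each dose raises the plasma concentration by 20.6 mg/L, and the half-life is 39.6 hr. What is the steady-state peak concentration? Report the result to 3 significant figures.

29.6 mg/L

k = ln 2 / 39.6 = 0.01750 hr⁻¹
Fraction remaining after one interval: e^(−kτ) = e^(−0.01750 × 68.0) = 0.3041
R = 1 / (1 − 0.3041) = 1.437
Css,max = 20.6 × 1.437 ≈ 29.6 mg/L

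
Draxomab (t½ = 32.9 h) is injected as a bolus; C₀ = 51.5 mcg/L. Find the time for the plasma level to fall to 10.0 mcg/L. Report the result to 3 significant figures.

k = ln 2 / 32.9 = 0.02107 h⁻¹
C(t) = C₀ e^(−kt)  ⇒  t = ln(C₀/C) / k
t = ln(51.5/10.0) / 0.02107 = 1.639 / 0.02107 ≈ 77.8 hours

77.8 hours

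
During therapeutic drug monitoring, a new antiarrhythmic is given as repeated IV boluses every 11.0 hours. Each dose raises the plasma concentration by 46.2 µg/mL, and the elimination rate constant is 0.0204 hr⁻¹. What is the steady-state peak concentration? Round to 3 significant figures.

230 µg/mL

Fraction remaining after one interval: e^(−kτ) = e^(−0.02040 × 11.0) = 0.7990
R = 1 / (1 − 0.7990) = 4.975
Css,max = 46.2 × 4.975 ≈ 230 µg/mL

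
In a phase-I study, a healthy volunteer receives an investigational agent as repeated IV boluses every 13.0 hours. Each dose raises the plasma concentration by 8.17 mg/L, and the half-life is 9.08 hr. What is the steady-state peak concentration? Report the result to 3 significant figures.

k = ln 2 / 9.08 = 0.07634 hr⁻¹
Fraction remaining after one interval: e^(−kτ) = e^(−0.07634 × 13.0) = 0.3707
R = 1 / (1 − 0.3707) = 1.589
Css,max = 8.17 × 1.589 ≈ 13.0 mg/L

13.0 mg/L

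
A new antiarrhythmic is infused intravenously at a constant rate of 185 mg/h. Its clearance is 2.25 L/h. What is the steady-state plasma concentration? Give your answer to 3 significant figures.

Css = infusion rate / CL = 185 / 2.25 ≈ 82.2 mg/L

82.2 mg/L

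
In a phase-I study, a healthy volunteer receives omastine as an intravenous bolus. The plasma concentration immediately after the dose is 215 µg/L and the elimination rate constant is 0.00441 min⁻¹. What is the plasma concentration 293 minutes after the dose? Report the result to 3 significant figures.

59.1 µg/L

C(t) = C₀ e^(−kt) = 215 × e^(−0.004410 × 293) = 215 × e^(−1.292) = 215 × 0.2747 ≈ 59.1 µg/L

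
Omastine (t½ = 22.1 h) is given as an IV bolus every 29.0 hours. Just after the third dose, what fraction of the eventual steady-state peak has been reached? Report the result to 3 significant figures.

k = ln 2 / 22.1 = 0.03136 h⁻¹
f_n = 1 − e^(−nkτ) = 1 − e^(−3 × 0.03136 × 29.0) = 1 − e^(−2.729) = 1 − 0.06531 ≈ 0.935

0.935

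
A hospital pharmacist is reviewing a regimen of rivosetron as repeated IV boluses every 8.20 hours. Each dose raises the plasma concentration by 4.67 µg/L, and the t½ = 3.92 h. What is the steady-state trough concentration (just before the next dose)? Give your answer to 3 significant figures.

k = ln 2 / 3.92 = 0.1768 h⁻¹
Fraction remaining after one interval: e^(−kτ) = e^(−0.1768 × 8.20) = 0.2346
R = 1 / (1 − 0.2346) = 1.306
Css,max = 4.67 × 1.306 = 6.101 µg/L
Css,min = Css,max × e^(−kτ) = 6.101 × 0.2346 ≈ 1.43 µg/L

1.43 µg/L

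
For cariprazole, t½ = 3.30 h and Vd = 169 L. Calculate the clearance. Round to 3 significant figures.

k = ln 2 / t½ = ln 2 / 3.30 = 0.2100 h⁻¹
CL = k · V = 0.2100 × 169 ≈ 35.5 L/h

35.5 L/h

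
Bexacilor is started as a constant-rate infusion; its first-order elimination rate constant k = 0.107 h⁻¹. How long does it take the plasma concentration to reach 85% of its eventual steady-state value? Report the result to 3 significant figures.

f = 1 − e^(−kt)  ⇒  t = −ln(1 − f) / k
t = −ln(1 − 0.85) / 0.1070 = 1.897 / 0.1070 ≈ 17.7 hours

17.7 hours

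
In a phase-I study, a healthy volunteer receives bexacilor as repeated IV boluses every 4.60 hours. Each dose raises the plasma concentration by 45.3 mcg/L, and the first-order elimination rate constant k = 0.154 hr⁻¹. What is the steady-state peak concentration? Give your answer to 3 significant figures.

89.2 mcg/L

Fraction remaining after one interval: e^(−kτ) = e^(−0.1540 × 4.60) = 0.4924
R = 1 / (1 − 0.4924) = 1.970
Css,max = 45.3 × 1.970 ≈ 89.2 mcg/L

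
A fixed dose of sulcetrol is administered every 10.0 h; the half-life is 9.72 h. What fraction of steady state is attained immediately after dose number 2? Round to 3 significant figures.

0.760

k = ln 2 / 9.72 = 0.07131 h⁻¹
f_n = 1 − e^(−nkτ) = 1 − e^(−2 × 0.07131 × 10.0) = 1 − e^(−1.426) = 1 − 0.2402 ≈ 0.760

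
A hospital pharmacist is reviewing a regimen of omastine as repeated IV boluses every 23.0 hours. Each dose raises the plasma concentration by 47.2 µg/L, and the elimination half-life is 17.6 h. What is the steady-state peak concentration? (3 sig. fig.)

79.2 µg/L

k = ln 2 / 17.6 = 0.03938 h⁻¹
Fraction remaining after one interval: e^(−kτ) = e^(−0.03938 × 23.0) = 0.4042
R = 1 / (1 − 0.4042) = 1.678
Css,max = 47.2 × 1.678 ≈ 79.2 µg/L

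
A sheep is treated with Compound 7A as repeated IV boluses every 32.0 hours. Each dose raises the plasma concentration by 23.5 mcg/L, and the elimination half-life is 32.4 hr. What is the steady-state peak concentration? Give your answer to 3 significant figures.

k = ln 2 / 32.4 = 0.02139 hr⁻¹
Fraction remaining after one interval: e^(−kτ) = e^(−0.02139 × 32.0) = 0.5043
R = 1 / (1 − 0.5043) = 2.017
Css,max = 23.5 × 2.017 ≈ 47.4 mcg/L

47.4 mcg/L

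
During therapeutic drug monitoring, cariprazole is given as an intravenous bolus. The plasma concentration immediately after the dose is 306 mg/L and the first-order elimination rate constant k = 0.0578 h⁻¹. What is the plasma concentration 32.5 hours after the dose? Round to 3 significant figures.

46.8 mg/L

C(t) = C₀ e^(−kt) = 306 × e^(−0.05780 × 32.5) = 306 × e^(−1.878) = 306 × 0.1528 ≈ 46.8 mg/L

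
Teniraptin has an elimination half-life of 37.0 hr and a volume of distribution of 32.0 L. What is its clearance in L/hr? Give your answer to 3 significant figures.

0.599 L/hr

k = ln 2 / t½ = ln 2 / 37.0 = 0.01873 hr⁻¹
CL = k · V = 0.01873 × 32.0 ≈ 0.599 L/hr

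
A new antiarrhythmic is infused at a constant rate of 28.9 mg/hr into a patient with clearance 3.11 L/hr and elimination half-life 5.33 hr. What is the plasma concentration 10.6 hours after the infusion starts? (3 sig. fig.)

6.95 µg/mL

Css = rate / CL = 28.9 / 3.11 = 9.293 µg/mL
k = ln 2 / 5.33 = 0.1300 hr⁻¹
C(t) = Css (1 − e^(−kt)) = 9.293 × (1 − e^(−1.378)) = 9.293 × 0.7480 ≈ 6.95 µg/mL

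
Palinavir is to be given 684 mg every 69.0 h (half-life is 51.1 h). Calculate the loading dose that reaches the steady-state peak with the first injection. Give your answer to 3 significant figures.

1130 mg

k = ln 2 / 51.1 = 0.01356 h⁻¹
Accumulation ratio R = 1 / (1 − e^(−kτ)) = 1 / (1 − e^(−0.01356×69.0)) = 1 / (1 − 0.3922) = 1.645
Loading dose = maintenance dose × R = 684 × 1.645 ≈ 1130 mg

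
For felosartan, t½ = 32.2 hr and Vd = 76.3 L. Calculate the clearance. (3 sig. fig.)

1.64 L/hr

k = ln 2 / t½ = ln 2 / 32.2 = 0.02153 hr⁻¹
CL = k · V = 0.02153 × 76.3 ≈ 1.64 L/hr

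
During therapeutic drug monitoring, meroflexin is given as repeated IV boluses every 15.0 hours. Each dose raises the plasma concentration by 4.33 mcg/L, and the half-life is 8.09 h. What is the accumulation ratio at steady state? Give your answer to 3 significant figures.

1.38

k = ln 2 / 8.09 = 0.08568 h⁻¹
Fraction remaining after one interval: e^(−kτ) = e^(−0.08568 × 15.0) = 0.2766
R = 1 / (1 − 0.2766) = 1 / 0.7234 ≈ 1.38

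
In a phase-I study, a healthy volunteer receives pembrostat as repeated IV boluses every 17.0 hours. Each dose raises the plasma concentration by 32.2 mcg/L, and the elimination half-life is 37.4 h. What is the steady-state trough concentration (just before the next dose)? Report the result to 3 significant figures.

86.9 mcg/L

k = ln 2 / 37.4 = 0.01853 h⁻¹
Fraction remaining after one interval: e^(−kτ) = e^(−0.01853 × 17.0) = 0.7297
R = 1 / (1 − 0.7297) = 3.700
Css,max = 32.2 × 3.700 = 119.1 mcg/L
Css,min = Css,max × e^(−kτ) = 119.1 × 0.7297 ≈ 86.9 mcg/L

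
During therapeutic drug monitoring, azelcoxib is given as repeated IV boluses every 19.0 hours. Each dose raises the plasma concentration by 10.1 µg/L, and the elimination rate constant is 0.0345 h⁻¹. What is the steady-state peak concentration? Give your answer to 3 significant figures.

Fraction remaining after one interval: e^(−kτ) = e^(−0.03450 × 19.0) = 0.5192
R = 1 / (1 − 0.5192) = 2.080
Css,max = 10.1 × 2.080 ≈ 21.0 µg/L

21.0 µg/L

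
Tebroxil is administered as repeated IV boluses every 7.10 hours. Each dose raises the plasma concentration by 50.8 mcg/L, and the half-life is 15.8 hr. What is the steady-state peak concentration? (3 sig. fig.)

190 mcg/L

k = ln 2 / 15.8 = 0.04387 hr⁻¹
Fraction remaining after one interval: e^(−kτ) = e^(−0.04387 × 7.10) = 0.7324
R = 1 / (1 − 0.7324) = 3.736
Css,max = 50.8 × 3.736 ≈ 190 mcg/L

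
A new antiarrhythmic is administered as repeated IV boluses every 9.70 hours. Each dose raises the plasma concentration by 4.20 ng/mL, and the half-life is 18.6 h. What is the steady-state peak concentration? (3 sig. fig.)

k = ln 2 / 18.6 = 0.03727 h⁻¹
Fraction remaining after one interval: e^(−kτ) = e^(−0.03727 × 9.70) = 0.6966
R = 1 / (1 − 0.6966) = 3.296
Css,max = 4.20 × 3.296 ≈ 13.8 ng/mL

13.8 ng/mL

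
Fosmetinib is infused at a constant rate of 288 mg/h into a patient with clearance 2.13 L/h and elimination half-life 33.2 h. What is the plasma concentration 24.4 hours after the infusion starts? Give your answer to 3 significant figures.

Css = rate / CL = 288 / 2.13 = 135.2 µg/mL
k = ln 2 / 33.2 = 0.02088 h⁻¹
C(t) = Css (1 − e^(−kt)) = 135.2 × (1 − e^(−0.5094)) = 135.2 × 0.3992 ≈ 54.0 µg/mL

54.0 µg/mL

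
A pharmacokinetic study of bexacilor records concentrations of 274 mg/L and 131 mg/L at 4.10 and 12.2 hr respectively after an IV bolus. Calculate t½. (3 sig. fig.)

7.61 hours

k = ln(C₁/C₂) / (t₂ − t₁) = ln(274/131) / (12.2 − 4.10)
  = 0.7379 / 8.100 = 0.09110 hr⁻¹
t½ = ln 2 / k = ln 2 / 0.09110 ≈ 7.61 hours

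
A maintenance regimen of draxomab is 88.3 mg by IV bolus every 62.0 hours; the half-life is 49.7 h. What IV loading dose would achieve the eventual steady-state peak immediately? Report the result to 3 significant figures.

153 mg

k = ln 2 / 49.7 = 0.01395 h⁻¹
Accumulation ratio R = 1 / (1 − e^(−kτ)) = 1 / (1 − e^(−0.01395×62.0)) = 1 / (1 − 0.4212) = 1.728
Loading dose = maintenance dose × R = 88.3 × 1.728 ≈ 153 mg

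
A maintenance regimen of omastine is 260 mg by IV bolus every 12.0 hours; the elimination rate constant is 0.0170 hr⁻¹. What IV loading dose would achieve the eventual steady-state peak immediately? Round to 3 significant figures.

1410 mg

Accumulation ratio R = 1 / (1 − e^(−kτ)) = 1 / (1 − e^(−0.01700×12.0)) = 1 / (1 − 0.8155) = 5.419
Loading dose = maintenance dose × R = 260 × 5.419 ≈ 1410 mg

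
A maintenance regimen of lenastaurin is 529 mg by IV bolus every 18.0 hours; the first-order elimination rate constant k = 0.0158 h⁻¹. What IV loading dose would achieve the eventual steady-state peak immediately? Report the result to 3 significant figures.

2140 mg

Accumulation ratio R = 1 / (1 − e^(−kτ)) = 1 / (1 − e^(−0.01580×18.0)) = 1 / (1 − 0.7525) = 4.040
Loading dose = maintenance dose × R = 529 × 4.040 ≈ 2140 mg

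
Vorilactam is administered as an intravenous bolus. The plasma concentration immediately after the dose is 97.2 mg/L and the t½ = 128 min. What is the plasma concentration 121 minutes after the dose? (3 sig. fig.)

k = ln 2 / 128 = 0.005415 min⁻¹
C(t) = C₀ e^(−kt) = 97.2 × e^(−0.005415 × 121) = 97.2 × e^(−0.6552) = 97.2 × 0.5193 ≈ 50.5 mg/L

50.5 mg/L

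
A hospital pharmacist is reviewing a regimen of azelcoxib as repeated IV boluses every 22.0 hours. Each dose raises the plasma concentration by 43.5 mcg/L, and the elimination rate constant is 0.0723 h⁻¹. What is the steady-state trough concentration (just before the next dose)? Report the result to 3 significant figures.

Fraction remaining after one interval: e^(−kτ) = e^(−0.07230 × 22.0) = 0.2038
R = 1 / (1 − 0.2038) = 1.256
Css,max = 43.5 × 1.256 = 54.63 mcg/L
Css,min = Css,max × e^(−kτ) = 54.63 × 0.2038 ≈ 11.1 mcg/L

11.1 mcg/L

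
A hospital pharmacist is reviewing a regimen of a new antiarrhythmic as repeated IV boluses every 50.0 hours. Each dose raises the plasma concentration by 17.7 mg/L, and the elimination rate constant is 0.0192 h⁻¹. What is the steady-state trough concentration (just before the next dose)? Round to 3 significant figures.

11.0 mg/L

Fraction remaining after one interval: e^(−kτ) = e^(−0.01920 × 50.0) = 0.3829
R = 1 / (1 − 0.3829) = 1.620
Css,max = 17.7 × 1.620 = 28.68 mg/L
Css,min = Css,max × e^(−kτ) = 28.68 × 0.3829 ≈ 11.0 mg/L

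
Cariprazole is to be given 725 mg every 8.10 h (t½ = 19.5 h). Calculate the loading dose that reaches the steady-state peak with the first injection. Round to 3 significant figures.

2900 mg

k = ln 2 / 19.5 = 0.03555 h⁻¹
Accumulation ratio R = 1 / (1 − e^(−kτ)) = 1 / (1 − e^(−0.03555×8.10)) = 1 / (1 − 0.7498) = 3.997
Loading dose = maintenance dose × R = 725 × 3.997 ≈ 2900 mg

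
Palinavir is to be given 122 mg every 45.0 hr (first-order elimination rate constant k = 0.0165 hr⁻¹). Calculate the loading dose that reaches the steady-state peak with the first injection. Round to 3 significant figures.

Accumulation ratio R = 1 / (1 − e^(−kτ)) = 1 / (1 − e^(−0.01650×45.0)) = 1 / (1 − 0.4759) = 1.908
Loading dose = maintenance dose × R = 122 × 1.908 ≈ 233 mg

233 mg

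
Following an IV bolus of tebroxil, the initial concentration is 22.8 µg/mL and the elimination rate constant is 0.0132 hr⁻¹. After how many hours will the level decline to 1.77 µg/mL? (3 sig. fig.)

194 hours

C(t) = C₀ e^(−kt)  ⇒  t = ln(C₀/C) / k
t = ln(22.8/1.77) / 0.01320 = 2.556 / 0.01320 ≈ 194 hours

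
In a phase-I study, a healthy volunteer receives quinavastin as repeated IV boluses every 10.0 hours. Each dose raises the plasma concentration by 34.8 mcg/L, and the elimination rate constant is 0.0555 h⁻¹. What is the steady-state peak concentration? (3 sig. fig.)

81.7 mcg/L

Fraction remaining after one interval: e^(−kτ) = e^(−0.05550 × 10.0) = 0.5741
R = 1 / (1 − 0.5741) = 2.348
Css,max = 34.8 × 2.348 ≈ 81.7 mcg/L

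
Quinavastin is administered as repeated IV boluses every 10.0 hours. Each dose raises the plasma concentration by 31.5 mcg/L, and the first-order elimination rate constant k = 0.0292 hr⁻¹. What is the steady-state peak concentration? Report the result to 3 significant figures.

124 mcg/L

Fraction remaining after one interval: e^(−kτ) = e^(−0.02920 × 10.0) = 0.7468
R = 1 / (1 − 0.7468) = 3.949
Css,max = 31.5 × 3.949 ≈ 124 mcg/L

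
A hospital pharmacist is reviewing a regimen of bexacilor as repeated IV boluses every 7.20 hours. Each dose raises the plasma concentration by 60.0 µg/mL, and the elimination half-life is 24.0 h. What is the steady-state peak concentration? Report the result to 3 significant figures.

320 µg/mL

k = ln 2 / 24.0 = 0.02888 h⁻¹
Fraction remaining after one interval: e^(−kτ) = e^(−0.02888 × 7.20) = 0.8123
R = 1 / (1 − 0.8123) = 5.326
Css,max = 60.0 × 5.326 ≈ 320 µg/mL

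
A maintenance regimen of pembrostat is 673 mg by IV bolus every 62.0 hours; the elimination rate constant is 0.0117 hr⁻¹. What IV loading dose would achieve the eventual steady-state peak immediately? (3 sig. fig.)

Accumulation ratio R = 1 / (1 − e^(−kτ)) = 1 / (1 − e^(−0.01170×62.0)) = 1 / (1 − 0.4841) = 1.938
Loading dose = maintenance dose × R = 673 × 1.938 ≈ 1300 mg

1300 mg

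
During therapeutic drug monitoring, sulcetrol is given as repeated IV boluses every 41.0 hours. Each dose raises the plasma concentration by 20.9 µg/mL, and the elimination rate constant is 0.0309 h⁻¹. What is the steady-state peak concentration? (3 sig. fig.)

Fraction remaining after one interval: e^(−kτ) = e^(−0.03090 × 41.0) = 0.2817
R = 1 / (1 − 0.2817) = 1.392
Css,max = 20.9 × 1.392 ≈ 29.1 µg/mL

29.1 µg/mL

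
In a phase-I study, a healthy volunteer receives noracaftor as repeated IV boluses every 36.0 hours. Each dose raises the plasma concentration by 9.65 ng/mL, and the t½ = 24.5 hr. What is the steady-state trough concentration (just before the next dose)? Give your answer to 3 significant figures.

5.45 ng/mL

k = ln 2 / 24.5 = 0.02829 hr⁻¹
Fraction remaining after one interval: e^(−kτ) = e^(−0.02829 × 36.0) = 0.3611
R = 1 / (1 − 0.3611) = 1.565
Css,max = 9.65 × 1.565 = 15.10 ng/mL
Css,min = Css,max × e^(−kτ) = 15.10 × 0.3611 ≈ 5.45 ng/mL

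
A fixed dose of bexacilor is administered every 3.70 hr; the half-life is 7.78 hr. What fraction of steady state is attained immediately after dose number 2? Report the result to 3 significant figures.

0.483

k = ln 2 / 7.78 = 0.08909 hr⁻¹
f_n = 1 − e^(−nkτ) = 1 − e^(−2 × 0.08909 × 3.70) = 1 − e^(−0.6593) = 1 − 0.5172 ≈ 0.483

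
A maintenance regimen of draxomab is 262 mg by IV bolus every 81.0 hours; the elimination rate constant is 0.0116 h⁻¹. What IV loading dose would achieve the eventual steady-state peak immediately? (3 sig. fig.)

430 mg

Accumulation ratio R = 1 / (1 − e^(−kτ)) = 1 / (1 − e^(−0.01160×81.0)) = 1 / (1 − 0.3908) = 1.641
Loading dose = maintenance dose × R = 262 × 1.641 ≈ 430 mg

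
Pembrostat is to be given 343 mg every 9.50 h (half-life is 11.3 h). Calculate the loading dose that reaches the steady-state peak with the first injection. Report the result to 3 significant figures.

777 mg

k = ln 2 / 11.3 = 0.06134 h⁻¹
Accumulation ratio R = 1 / (1 − e^(−kτ)) = 1 / (1 − e^(−0.06134×9.50)) = 1 / (1 − 0.5584) = 2.264
Loading dose = maintenance dose × R = 343 × 2.264 ≈ 777 mg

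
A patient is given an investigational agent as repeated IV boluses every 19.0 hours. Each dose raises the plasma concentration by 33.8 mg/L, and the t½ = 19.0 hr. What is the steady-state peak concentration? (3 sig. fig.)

k = ln 2 / 19.0 = 0.03648 hr⁻¹
Fraction remaining after one interval: e^(−kτ) = e^(−0.03648 × 19.0) = 0.5000
R = 1 / (1 − 0.5000) = 2.000
Css,max = 33.8 × 2.000 ≈ 67.6 mg/L

67.6 mg/L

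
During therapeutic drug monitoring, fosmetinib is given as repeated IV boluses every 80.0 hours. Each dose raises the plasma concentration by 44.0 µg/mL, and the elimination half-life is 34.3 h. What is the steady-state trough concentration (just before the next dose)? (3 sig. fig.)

10.9 µg/mL

k = ln 2 / 34.3 = 0.02021 h⁻¹
Fraction remaining after one interval: e^(−kτ) = e^(−0.02021 × 80.0) = 0.1986
R = 1 / (1 − 0.1986) = 1.248
Css,max = 44.0 × 1.248 = 54.90 µg/mL
Css,min = Css,max × e^(−kτ) = 54.90 × 0.1986 ≈ 10.9 µg/mL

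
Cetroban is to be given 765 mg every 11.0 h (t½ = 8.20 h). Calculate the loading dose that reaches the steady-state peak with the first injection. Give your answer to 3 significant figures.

k = ln 2 / 8.20 = 0.08453 h⁻¹
Accumulation ratio R = 1 / (1 − e^(−kτ)) = 1 / (1 − e^(−0.08453×11.0)) = 1 / (1 − 0.3946) = 1.652
Loading dose = maintenance dose × R = 765 × 1.652 ≈ 1260 mg

1260 mg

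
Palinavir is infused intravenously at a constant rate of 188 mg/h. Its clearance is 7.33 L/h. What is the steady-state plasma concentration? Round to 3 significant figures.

Css = infusion rate / CL = 188 / 7.33 ≈ 25.6 µg/mL

25.6 µg/mL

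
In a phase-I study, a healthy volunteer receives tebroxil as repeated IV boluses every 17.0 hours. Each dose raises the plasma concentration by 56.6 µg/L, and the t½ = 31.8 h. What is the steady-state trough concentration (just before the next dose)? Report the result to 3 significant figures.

k = ln 2 / 31.8 = 0.02180 h⁻¹
Fraction remaining after one interval: e^(−kτ) = e^(−0.02180 × 17.0) = 0.6904
R = 1 / (1 − 0.6904) = 3.229
Css,max = 56.6 × 3.229 = 182.8 µg/L
Css,min = Css,max × e^(−kτ) = 182.8 × 0.6904 ≈ 126 µg/L

126 µg/L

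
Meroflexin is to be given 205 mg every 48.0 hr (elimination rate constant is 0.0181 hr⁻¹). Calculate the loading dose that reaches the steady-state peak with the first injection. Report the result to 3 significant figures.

353 mg

Accumulation ratio R = 1 / (1 − e^(−kτ)) = 1 / (1 − e^(−0.01810×48.0)) = 1 / (1 − 0.4195) = 1.723
Loading dose = maintenance dose × R = 205 × 1.723 ≈ 353 mg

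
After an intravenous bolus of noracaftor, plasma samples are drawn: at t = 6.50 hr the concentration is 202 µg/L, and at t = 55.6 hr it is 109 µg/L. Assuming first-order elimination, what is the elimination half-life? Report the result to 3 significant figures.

55.2 hours

k = ln(C₁/C₂) / (t₂ − t₁) = ln(202/109) / (55.6 − 6.50)
  = 0.6169 / 49.10 = 0.01256 hr⁻¹
t½ = ln 2 / k = ln 2 / 0.01256 ≈ 55.2 hours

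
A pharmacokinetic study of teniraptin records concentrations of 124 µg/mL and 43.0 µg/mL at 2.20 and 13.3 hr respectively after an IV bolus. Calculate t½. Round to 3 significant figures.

k = ln(C₁/C₂) / (t₂ − t₁) = ln(124/43.0) / (13.3 − 2.20)
  = 1.059 / 11.10 = 0.09541 hr⁻¹
t½ = ln 2 / k = ln 2 / 0.09541 ≈ 7.26 hours

7.26 hours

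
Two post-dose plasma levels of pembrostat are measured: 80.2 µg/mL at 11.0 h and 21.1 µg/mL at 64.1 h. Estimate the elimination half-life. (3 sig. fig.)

k = ln(C₁/C₂) / (t₂ − t₁) = ln(80.2/21.1) / (64.1 − 11.0)
  = 1.335 / 53.10 = 0.02515 h⁻¹
t½ = ln 2 / k = ln 2 / 0.02515 ≈ 27.6 hours

27.6 hours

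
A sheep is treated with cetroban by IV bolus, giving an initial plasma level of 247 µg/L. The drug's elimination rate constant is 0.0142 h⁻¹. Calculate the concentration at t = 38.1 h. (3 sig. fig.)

144 µg/L

C(t) = C₀ e^(−kt) = 247 × e^(−0.01420 × 38.1) = 247 × e^(−0.5410) = 247 × 0.5822 ≈ 144 µg/L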